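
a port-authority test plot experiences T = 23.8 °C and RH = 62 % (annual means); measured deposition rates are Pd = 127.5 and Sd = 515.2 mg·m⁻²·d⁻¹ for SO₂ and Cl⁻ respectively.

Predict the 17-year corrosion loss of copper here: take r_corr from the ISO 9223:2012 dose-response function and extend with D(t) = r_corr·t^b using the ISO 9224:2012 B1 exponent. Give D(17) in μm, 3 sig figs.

D(17) = 12.5 μm

copper: f(T) = -0.080·(T−10) [T>10 °C] = -1.1040
  sulphur-dioxide contribution → 0.2404 μm/a
  chloride contribution → 1.655 μm/a
  total first-year rate 1.895 μm/a
Power-law: D(17) = r_corr · 17^0.667
  D(17) = 1.895 × 17^0.667 = 1.895 × 6.618 = 12.54 μm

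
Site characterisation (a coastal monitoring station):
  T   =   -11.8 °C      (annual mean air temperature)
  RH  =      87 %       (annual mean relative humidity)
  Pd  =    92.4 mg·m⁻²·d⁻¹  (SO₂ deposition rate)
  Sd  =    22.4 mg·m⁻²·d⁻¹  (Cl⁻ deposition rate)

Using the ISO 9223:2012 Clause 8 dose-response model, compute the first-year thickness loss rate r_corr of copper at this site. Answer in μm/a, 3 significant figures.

copper: T≤10 °C ⇒ hinge +0.126·(-11.8−10) = -2.7468
  SO₂ term: 0.0053·92.4^0.26·exp(0.059·87-2.7468) = 0.1869
  Cl⁻ term: 0.01025·22.4^0.27·exp(0.036·87+0.049·-11.8) = 0.3051
  sum: 0.1869 + 0.3051 → r_corr = 0.492 μm/a

r_corr = 0.492 μm/a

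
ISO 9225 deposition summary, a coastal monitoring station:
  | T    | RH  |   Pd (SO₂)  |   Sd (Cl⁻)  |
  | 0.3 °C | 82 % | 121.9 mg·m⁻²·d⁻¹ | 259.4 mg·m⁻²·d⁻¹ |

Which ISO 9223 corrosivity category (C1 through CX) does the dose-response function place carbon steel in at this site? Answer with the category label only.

carbon steel: T≤10 °C ⇒ hinge +0.150·(0.3−10) = -1.4550
  sulphur-dioxide contribution → 25.88 μm/a
  chloride contribution → 48.49 μm/a
  total first-year rate 74.38 μm/a
74.4 μm/a falls in (50, 80] for carbon steel → category C4

C4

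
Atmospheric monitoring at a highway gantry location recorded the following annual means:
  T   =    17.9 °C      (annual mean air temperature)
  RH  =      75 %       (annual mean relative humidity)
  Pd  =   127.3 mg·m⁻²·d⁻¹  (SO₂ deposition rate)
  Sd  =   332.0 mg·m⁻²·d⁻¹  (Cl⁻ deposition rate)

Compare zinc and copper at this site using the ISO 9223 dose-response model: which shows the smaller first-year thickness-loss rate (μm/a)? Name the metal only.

copper

zinc: f(T) = -0.071·(T−10) [T>10 °C] = -0.5609
  SO₂ term: 0.0129·127.3^0.44·exp(0.046·75-0.5609) = 1.956
  Cl⁻ term: 0.0175·332.0^0.57·exp(0.008·75+0.085·17.9) = 3.994
  sum: 1.956 + 3.994 → r_corr = 5.951 μm/a
copper: temperature factor f = -0.080·(7.9) = -0.6320
  SO₂ term: 0.0053·127.3^0.26·exp(0.059·75-0.6320) = 0.8295
  Cl⁻ term: 0.01025·332.0^0.27·exp(0.036·75+0.049·17.9) = 1.758
  r_corr = 0.8295 + 1.758 = 2.587 μm/a
Ordering by μm/a: zinc (5.95) > copper (2.59)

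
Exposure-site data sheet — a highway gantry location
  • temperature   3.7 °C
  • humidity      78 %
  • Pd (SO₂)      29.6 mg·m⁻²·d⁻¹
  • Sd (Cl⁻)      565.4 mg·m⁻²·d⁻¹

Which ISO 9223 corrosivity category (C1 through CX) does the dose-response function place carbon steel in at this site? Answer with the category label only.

carbon steel: temperature factor f = +0.150·(-6.3) = -0.9450
  Pd branch = 1.77·Pd^0.52·e^(0.02·RH+f) = 19.06 μm/a
  Cl⁻ term: 0.102·565.4^0.62·exp(0.033·78+0.04·3.7) = 78.92
  r_corr = 19.06 + 78.92 = 97.98 μm/a
98 μm/a falls in (80, 200] for carbon steel → category C5

C5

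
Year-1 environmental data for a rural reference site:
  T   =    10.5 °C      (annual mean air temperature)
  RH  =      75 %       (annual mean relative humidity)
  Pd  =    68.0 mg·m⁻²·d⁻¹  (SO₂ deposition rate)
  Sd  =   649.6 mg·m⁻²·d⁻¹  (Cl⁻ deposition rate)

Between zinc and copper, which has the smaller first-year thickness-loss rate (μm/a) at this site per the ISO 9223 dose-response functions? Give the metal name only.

zinc: T>10 °C ⇒ hinge -0.071·(10.5−10) = -0.0355
  SO₂ term: 0.0129·68.0^0.44·exp(0.046·75-0.0355) = 2.511
  Sd branch = 0.0175·Sd^0.57·e^(0.008·RH+0.085·T) = 3.122 μm/a
  sum: 2.511 + 3.122 → r_corr = 5.633 μm/a
copper: temperature factor f = -0.080·(0.5) = -0.0400
  SO₂ term: 0.0053·68.0^0.26·exp(0.059·75-0.0400) = 1.274
  Sd branch = 0.01025·Sd^0.27·e^(0.036·RH+0.049·T) = 1.466 μm/a
  r_corr = 1.274 + 1.466 = 2.74 μm/a
Ordering by μm/a: zinc (5.63) > copper (2.74)

copper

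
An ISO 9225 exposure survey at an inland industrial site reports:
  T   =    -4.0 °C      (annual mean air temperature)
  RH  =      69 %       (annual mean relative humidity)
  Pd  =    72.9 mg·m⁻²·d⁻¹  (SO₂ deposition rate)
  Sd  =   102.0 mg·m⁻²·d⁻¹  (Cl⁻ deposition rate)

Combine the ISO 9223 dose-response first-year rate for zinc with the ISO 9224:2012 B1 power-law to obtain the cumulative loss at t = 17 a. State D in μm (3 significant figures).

zinc: f(T) = +0.038·(T−10) [T≤10 °C] = -0.5320
  sulphur-dioxide contribution → 1.196 μm/a
  chloride contribution → 0.302 μm/a
  total first-year rate 1.498 μm/a
ISO 9224: D(t) = r_corr · t^b with b = 0.813 (zinc, B1)
  D(17) = 1.498 × 17^0.813 = 1.498 × 10.01 = 14.99 μm

D(17) = 15.0 μm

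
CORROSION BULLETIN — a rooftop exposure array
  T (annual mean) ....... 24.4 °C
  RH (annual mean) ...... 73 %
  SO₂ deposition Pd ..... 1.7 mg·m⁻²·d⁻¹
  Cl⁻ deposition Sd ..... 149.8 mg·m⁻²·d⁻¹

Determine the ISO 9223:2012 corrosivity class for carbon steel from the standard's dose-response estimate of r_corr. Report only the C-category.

carbon steel: T>10 °C ⇒ hinge -0.054·(24.4−10) = -0.7776
  Pd branch = 1.77·Pd^0.52·e^(0.02·RH+f) = 4.615 μm/a
  Sd branch = 0.102·Sd^0.62·e^(0.033·RH+0.04·T) = 67.22 μm/a
  r_corr = 4.615 + 67.22 = 71.84 μm/a
71.8 μm/a falls in (50, 80] for carbon steel → category C4

C4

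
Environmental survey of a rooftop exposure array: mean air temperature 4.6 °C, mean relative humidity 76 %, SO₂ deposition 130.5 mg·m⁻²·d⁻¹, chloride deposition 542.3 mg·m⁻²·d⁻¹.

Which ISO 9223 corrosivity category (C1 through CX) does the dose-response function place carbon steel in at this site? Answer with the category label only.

carbon steel: temperature factor f = +0.150·(-5.4) = -0.8100
  sulphur-dioxide contribution → 45.34 μm/a
  chloride contribution → 74.64 μm/a
  ⇒ r_corr(carbon steel) = 120 μm/a
ISO 9223 Table 2 (carbon steel): 80 < 120 ≤ 200 μm/a ⇒ C5

C5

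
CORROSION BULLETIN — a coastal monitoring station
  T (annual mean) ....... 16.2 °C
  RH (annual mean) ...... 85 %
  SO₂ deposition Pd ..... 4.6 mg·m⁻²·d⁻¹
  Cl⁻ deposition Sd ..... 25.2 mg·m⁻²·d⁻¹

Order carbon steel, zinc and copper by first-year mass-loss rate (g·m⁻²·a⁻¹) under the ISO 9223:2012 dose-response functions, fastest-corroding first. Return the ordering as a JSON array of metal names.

["carbon steel", "copper", "zinc"]

carbon steel: T>10 °C ⇒ hinge -0.054·(16.2−10) = -0.3348
  SO₂ term: 1.77·4.6^0.52·exp(0.02·85-0.3348) = 15.33
  Cl⁻ term: 0.102·25.2^0.62·exp(0.033·85+0.04·16.2) = 23.83
  r_corr = 15.33 + 23.83 = 39.16 μm/a
  mass loss = 39.16 μm/a × 7.85 g/cm³ = 307.4 g·m⁻²·a⁻¹
zinc: temperature factor f = -0.071·(6.2) = -0.4402
  Pd branch = 0.0129·Pd^0.44·e^(0.046·RH+f) = 0.8112 μm/a
  Cl⁻ term: 0.0175·25.2^0.57·exp(0.008·85+0.085·16.2) = 0.8614
  sum: 0.8112 + 0.8614 → r_corr = 1.673 μm/a
  mass loss = 1.673 μm/a × 7.14 g/cm³ = 11.94 g·m⁻²·a⁻¹
copper: f(T) = -0.080·(T−10) [T>10 °C] = -0.4960
  Pd branch = 0.0053·Pd^0.26·e^(0.059·RH+f) = 0.7231 μm/a
  Cl⁻ term: 0.01025·25.2^0.27·exp(0.036·85+0.049·16.2) = 1.156
  sum: 0.7231 + 1.156 → r_corr = 1.879 μm/a
  mass loss = 1.879 μm/a × 8.96 g/cm³ = 16.83 g·m⁻²·a⁻¹
Ordering by g·m⁻²·a⁻¹: carbon steel (307) > copper (16.8) > zinc (11.9)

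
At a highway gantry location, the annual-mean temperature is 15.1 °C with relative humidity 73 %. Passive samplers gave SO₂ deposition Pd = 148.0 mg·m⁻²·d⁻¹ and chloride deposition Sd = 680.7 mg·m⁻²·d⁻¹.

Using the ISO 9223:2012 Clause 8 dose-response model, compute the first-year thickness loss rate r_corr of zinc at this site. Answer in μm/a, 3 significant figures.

zinc: T>10 °C ⇒ hinge -0.071·(15.1−10) = -0.3621
  sulphur-dioxide contribution → 2.326 μm/a
  chloride contribution → 4.665 μm/a
  ⇒ r_corr(zinc) = 6.991 μm/a

r_corr = 6.99 μm/a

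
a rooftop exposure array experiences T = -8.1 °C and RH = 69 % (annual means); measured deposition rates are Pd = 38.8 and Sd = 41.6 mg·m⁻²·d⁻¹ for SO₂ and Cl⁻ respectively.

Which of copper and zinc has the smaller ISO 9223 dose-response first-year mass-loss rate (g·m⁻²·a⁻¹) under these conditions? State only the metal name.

copper

copper: f(T) = +0.126·(T−10) [T≤10 °C] = -2.2806
  sulphur-dioxide contribution → 0.08221 μm/a
  chloride contribution → 0.2261 μm/a
  ⇒ r_corr(copper) = 0.3083 μm/a
  mass loss = 0.3083 μm/a × 8.96 g/cm³ = 2.762 g·m⁻²·a⁻¹
zinc: T≤10 °C ⇒ hinge +0.038·(-8.1−10) = -0.6878
  sulphur-dioxide contribution → 0.7752 μm/a
  chloride contribution → 0.1278 μm/a
  total first-year rate 0.903 μm/a
  mass loss = 0.903 μm/a × 7.14 g/cm³ = 6.448 g·m⁻²·a⁻¹
Ordering by g·m⁻²·a⁻¹: zinc (6.45) > copper (2.76)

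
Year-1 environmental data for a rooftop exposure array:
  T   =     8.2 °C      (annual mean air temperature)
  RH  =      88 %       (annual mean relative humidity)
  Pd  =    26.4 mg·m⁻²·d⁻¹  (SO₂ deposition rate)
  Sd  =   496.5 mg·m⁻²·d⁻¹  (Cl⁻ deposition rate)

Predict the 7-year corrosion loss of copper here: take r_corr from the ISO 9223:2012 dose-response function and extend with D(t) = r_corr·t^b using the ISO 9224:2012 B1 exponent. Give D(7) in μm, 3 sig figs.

copper: temperature factor f = +0.126·(-1.8) = -0.2268
  sulphur-dioxide contribution → 1.779 μm/a
  chloride contribution → 1.945 μm/a
  ⇒ r_corr(copper) = 3.725 μm/a
Power-law: D(7) = r_corr · 7^0.667
  D(7) = 3.725 × 7^0.667 = 3.725 × 3.662 = 13.64 μm

D(7) = 13.6 μm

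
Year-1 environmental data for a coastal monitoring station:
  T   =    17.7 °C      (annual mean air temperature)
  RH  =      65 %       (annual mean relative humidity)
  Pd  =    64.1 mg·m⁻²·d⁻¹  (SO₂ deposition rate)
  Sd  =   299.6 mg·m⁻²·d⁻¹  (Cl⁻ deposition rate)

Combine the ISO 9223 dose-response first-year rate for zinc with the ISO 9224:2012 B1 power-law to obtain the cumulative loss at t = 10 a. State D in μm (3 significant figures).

zinc: T>10 °C ⇒ hinge -0.071·(17.7−10) = -0.5467
  SO₂ term: 0.0129·64.1^0.44·exp(0.046·65-0.5467) = 0.9262
  Sd branch = 0.0175·Sd^0.57·e^(0.008·RH+0.085·T) = 3.419 μm/a
  r_corr = 0.9262 + 3.419 = 4.345 μm/a
Long-term exponent b (ISO 9224 Table 2, B1) = 0.813
  D(10) = 4.345 × 10^0.813 = 4.345 × 6.501 = 28.25 μm

D(10) = 28.2 μm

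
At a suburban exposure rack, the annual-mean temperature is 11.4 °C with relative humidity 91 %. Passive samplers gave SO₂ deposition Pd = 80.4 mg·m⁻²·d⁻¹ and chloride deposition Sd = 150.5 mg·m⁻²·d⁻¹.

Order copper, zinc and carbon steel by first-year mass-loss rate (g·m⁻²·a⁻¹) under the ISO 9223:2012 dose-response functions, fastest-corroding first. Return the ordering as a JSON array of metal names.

copper: T>10 °C ⇒ hinge -0.080·(11.4−10) = -0.1120
  sulphur-dioxide contribution → 3.182 μm/a
  chloride contribution → 1.837 μm/a
  total first-year rate 5.019 μm/a
  mass loss = 5.019 μm/a × 8.96 g/cm³ = 44.97 g·m⁻²·a⁻¹
zinc: f(T) = -0.071·(T−10) [T>10 °C] = -0.0994
  sulphur-dioxide contribution → 5.293 μm/a
  chloride contribution → 1.664 μm/a
  ⇒ r_corr(zinc) = 6.957 μm/a
  mass loss = 6.957 μm/a × 7.14 g/cm³ = 49.67 g·m⁻²·a⁻¹
carbon steel: T>10 °C ⇒ hinge -0.054·(11.4−10) = -0.0756
  sulphur-dioxide contribution → 99.15 μm/a
  chloride contribution → 72.59 μm/a
  ⇒ r_corr(carbon steel) = 171.7 μm/a
  mass loss = 171.7 μm/a × 7.85 g/cm³ = 1348 g·m⁻²·a⁻¹
Ordering by g·m⁻²·a⁻¹: carbon steel (1350) > zinc (49.7) > copper (45)

["carbon steel", "zinc", "copper"]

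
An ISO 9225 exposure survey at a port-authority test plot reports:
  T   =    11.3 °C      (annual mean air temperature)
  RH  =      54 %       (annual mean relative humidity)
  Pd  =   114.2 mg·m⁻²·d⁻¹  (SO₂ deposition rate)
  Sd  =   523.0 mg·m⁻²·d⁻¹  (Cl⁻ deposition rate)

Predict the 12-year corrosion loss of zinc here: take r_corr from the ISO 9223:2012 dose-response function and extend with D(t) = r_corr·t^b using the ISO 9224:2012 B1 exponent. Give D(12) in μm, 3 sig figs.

D(12) = 27.4 μm

zinc: T>10 °C ⇒ hinge -0.071·(11.3−10) = -0.0923
  sulphur-dioxide contribution → 1.134 μm/a
  chloride contribution → 2.497 μm/a
  ⇒ r_corr(zinc) = 3.631 μm/a
Power-law: D(12) = r_corr · 12^0.813
  D(12) = 3.631 × 12^0.813 = 3.631 × 7.54 = 27.38 μm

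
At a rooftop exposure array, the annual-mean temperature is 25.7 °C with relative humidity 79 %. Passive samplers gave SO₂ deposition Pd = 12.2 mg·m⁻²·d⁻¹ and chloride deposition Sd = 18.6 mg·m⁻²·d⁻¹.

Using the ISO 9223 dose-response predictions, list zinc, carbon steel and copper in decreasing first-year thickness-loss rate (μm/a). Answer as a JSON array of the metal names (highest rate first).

zinc: T>10 °C ⇒ hinge -0.071·(25.7−10) = -1.1147
  sulphur-dioxide contribution → 0.4816 μm/a
  chloride contribution → 1.548 μm/a
  total first-year rate 2.03 μm/a
carbon steel: temperature factor f = -0.054·(15.7) = -0.8478
  sulphur-dioxide contribution → 13.52 μm/a
  chloride contribution → 23.68 μm/a
  total first-year rate 37.2 μm/a
copper: T>10 °C ⇒ hinge -0.080·(25.7−10) = -1.2560
  sulphur-dioxide contribution → 0.3058 μm/a
  chloride contribution → 1.366 μm/a
  ⇒ r_corr(copper) = 1.672 μm/a
Ordering by μm/a: carbon steel (37.2) > zinc (2.03) > copper (1.67)

["carbon steel", "zinc", "copper"]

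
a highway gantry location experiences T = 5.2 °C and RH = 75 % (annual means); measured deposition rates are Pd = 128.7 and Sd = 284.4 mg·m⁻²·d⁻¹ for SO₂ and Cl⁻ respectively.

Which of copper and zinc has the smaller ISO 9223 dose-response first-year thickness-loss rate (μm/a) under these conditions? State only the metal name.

copper

copper: temperature factor f = +0.126·(-4.8) = -0.6048
  Pd branch = 0.0053·Pd^0.26·e^(0.059·RH+f) = 0.8548 μm/a
  Cl⁻ term: 0.01025·284.4^0.27·exp(0.036·75+0.049·5.2) = 0.9048
  r_corr = 0.8548 + 0.9048 = 1.76 μm/a
zinc: temperature factor f = +0.038·(-4.8) = -0.1824
  Pd branch = 0.0129·Pd^0.44·e^(0.046·RH+f) = 2.87 μm/a
  Sd branch = 0.0175·Sd^0.57·e^(0.008·RH+0.085·T) = 1.243 μm/a
  sum: 2.87 + 1.243 → r_corr = 4.113 μm/a
Ordering by μm/a: zinc (4.11) > copper (1.76)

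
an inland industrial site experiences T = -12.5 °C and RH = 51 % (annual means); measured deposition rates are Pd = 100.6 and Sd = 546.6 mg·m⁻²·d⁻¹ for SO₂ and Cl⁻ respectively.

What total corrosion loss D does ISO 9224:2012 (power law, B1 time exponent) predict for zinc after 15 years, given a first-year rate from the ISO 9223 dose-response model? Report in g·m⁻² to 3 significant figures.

D(15) = 49.5 g·m⁻²

zinc: T≤10 °C ⇒ hinge +0.038·(-12.5−10) = -0.8550
  SO₂ term: 0.0129·100.6^0.44·exp(0.046·51-0.8550) = 0.4358
  Sd branch = 0.0175·Sd^0.57·e^(0.008·RH+0.085·T) = 0.3306 μm/a
  r_corr = 0.4358 + 0.3306 = 0.7663 μm/a
Power-law: D(15) = r_corr · 15^0.813
  D(15) = 0.7663 × 15^0.813 = 0.7663 × 9.04 = 6.928 μm
  Mass loss = 6.928 μm × 7.14 g/cm³ = 49.46 g·m⁻²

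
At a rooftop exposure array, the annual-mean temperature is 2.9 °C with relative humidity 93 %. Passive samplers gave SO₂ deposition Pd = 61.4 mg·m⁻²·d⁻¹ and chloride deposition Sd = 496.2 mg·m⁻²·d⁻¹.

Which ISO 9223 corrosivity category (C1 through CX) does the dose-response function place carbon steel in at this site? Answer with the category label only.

C5

carbon steel: temperature factor f = +0.150·(-7.1) = -1.0650
  Pd branch = 1.77·Pd^0.52·e^(0.02·RH+f) = 33.35 μm/a
  Cl⁻ term: 0.102·496.2^0.62·exp(0.033·93+0.04·2.9) = 115.6
  sum: 33.35 + 115.6 → r_corr = 149 μm/a
149 μm/a falls in (80, 200] for carbon steel → category C5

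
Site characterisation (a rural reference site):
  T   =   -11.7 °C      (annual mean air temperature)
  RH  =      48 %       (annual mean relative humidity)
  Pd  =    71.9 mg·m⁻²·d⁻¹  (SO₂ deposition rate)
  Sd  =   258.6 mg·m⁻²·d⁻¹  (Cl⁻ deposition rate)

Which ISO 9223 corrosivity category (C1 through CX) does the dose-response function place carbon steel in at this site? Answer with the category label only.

C2

carbon steel: T≤10 °C ⇒ hinge +0.150·(-11.7−10) = -3.2550
  Pd branch = 1.77·Pd^0.52·e^(0.02·RH+f) = 1.647 μm/a
  Cl⁻ term: 0.102·258.6^0.62·exp(0.033·48+0.04·-11.7) = 9.752
  sum: 1.647 + 9.752 → r_corr = 11.4 μm/a
11.4 μm/a falls in (1.3, 25] for carbon steel → category C2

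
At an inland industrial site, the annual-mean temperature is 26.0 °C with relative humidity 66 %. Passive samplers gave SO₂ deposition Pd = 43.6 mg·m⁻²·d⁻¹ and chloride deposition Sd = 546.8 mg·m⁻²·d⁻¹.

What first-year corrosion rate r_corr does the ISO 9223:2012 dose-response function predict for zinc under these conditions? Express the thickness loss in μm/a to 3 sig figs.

zinc: temperature factor f = -0.071·(16.0) = -1.1360
  Pd branch = 0.0129·Pd^0.44·e^(0.046·RH+f) = 0.4541 μm/a
  Sd branch = 0.0175·Sd^0.57·e^(0.008·RH+0.085·T) = 9.833 μm/a
  sum: 0.4541 + 9.833 → r_corr = 10.29 μm/a

r_corr = 10.3 μm/a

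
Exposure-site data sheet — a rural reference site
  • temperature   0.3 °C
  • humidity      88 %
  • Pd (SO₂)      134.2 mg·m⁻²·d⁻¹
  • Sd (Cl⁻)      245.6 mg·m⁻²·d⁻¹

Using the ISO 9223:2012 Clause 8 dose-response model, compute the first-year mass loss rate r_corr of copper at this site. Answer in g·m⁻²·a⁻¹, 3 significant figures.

r_corr = 18.8 g·m⁻²·a⁻¹

copper: f(T) = +0.126·(T−10) [T≤10 °C] = -1.2222
  sulphur-dioxide contribution → 1.004 μm/a
  chloride contribution → 1.092 μm/a
  total first-year rate 2.096 μm/a
Convert to mass loss: 2.096 μm/a × 8.96 g/cm³ = 18.78 g·m⁻²·a⁻¹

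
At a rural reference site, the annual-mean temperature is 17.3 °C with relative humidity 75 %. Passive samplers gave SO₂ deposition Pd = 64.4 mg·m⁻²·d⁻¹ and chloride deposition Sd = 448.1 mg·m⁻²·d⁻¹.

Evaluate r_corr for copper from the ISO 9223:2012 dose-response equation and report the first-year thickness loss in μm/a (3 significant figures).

copper: temperature factor f = -0.080·(7.3) = -0.5840
  Pd branch = 0.0053·Pd^0.26·e^(0.059·RH+f) = 0.729 μm/a
  Cl⁻ term: 0.01025·448.1^0.27·exp(0.036·75+0.049·17.3) = 1.851
  sum: 0.729 + 1.851 → r_corr = 2.58 μm/a

r_corr = 2.58 μm/a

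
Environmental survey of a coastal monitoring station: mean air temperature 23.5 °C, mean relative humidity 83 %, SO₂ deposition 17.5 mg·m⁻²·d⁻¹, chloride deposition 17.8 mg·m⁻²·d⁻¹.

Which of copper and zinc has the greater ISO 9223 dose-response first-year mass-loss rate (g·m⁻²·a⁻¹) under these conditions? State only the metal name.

copper: temperature factor f = -0.080·(13.5) = -1.0800
  Pd branch = 0.0053·Pd^0.26·e^(0.059·RH+f) = 0.5072 μm/a
  Cl⁻ term: 0.01025·17.8^0.27·exp(0.036·83+0.049·23.5) = 1.4
  sum: 0.5072 + 1.4 → r_corr = 1.907 μm/a
  mass loss = 1.907 μm/a × 8.96 g/cm³ = 17.09 g·m⁻²·a⁻¹
zinc: temperature factor f = -0.071·(13.5) = -0.9585
  SO₂ term: 0.0129·17.5^0.44·exp(0.046·83-0.9585) = 0.7932
  Sd branch = 0.0175·Sd^0.57·e^(0.008·RH+0.085·T) = 1.293 μm/a
  sum: 0.7932 + 1.293 → r_corr = 2.086 μm/a
  mass loss = 2.086 μm/a × 7.14 g/cm³ = 14.9 g·m⁻²·a⁻¹
Ordering by g·m⁻²·a⁻¹: copper (17.1) > zinc (14.9)

copper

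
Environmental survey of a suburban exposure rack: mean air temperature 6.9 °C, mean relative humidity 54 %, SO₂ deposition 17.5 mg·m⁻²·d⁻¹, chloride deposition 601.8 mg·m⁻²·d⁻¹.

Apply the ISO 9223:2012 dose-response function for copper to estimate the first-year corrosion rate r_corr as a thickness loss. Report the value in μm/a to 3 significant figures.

copper: temperature factor f = +0.126·(-3.1) = -0.3906
  sulphur-dioxide contribution → 0.1826 μm/a
  chloride contribution → 0.5653 μm/a
  total first-year rate 0.7479 μm/a

r_corr = 0.748 μm/a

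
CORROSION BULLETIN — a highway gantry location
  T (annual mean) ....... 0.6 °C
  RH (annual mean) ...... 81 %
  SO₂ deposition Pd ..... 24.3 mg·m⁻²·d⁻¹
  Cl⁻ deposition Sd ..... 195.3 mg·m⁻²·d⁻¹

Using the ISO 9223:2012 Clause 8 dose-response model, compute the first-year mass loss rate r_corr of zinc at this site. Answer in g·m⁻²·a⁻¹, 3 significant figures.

zinc: f(T) = +0.038·(T−10) [T≤10 °C] = -0.3572
  Pd branch = 0.0129·Pd^0.44·e^(0.046·RH+f) = 1.525 μm/a
  Sd branch = 0.0175·Sd^0.57·e^(0.008·RH+0.085·T) = 0.7117 μm/a
  r_corr = 1.525 + 0.7117 = 2.237 μm/a
Convert to mass loss: 2.237 μm/a × 7.14 g/cm³ = 15.97 g·m⁻²·a⁻¹

r_corr = 16.0 g·m⁻²·a⁻¹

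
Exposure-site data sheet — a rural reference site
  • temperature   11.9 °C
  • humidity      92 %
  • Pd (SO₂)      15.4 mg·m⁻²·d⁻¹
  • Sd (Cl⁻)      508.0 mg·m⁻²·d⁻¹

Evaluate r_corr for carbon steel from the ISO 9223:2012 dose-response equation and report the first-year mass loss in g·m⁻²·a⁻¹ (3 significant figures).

carbon steel: T>10 °C ⇒ hinge -0.054·(11.9−10) = -0.1026
  SO₂ term: 1.77·15.4^0.52·exp(0.02·92-0.1026) = 41.69
  Cl⁻ term: 0.102·508.0^0.62·exp(0.033·92+0.04·11.9) = 162.7
  sum: 41.69 + 162.7 → r_corr = 204.4 μm/a
Convert to mass loss: 204.4 μm/a × 7.85 g/cm³ = 1605 g·m⁻²·a⁻¹

r_corr = 1.60e+03 g·m⁻²·a⁻¹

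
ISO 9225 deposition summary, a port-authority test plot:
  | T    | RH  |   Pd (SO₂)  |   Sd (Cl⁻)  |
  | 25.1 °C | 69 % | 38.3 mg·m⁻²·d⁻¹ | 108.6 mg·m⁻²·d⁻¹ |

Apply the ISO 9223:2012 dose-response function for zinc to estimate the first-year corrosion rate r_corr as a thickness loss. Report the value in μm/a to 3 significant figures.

r_corr = 4.24 μm/a

zinc: T>10 °C ⇒ hinge -0.071·(25.1−10) = -1.0721
  SO₂ term: 0.0129·38.3^0.44·exp(0.046·69-1.0721) = 0.5249
  Cl⁻ term: 0.0175·108.6^0.57·exp(0.008·69+0.085·25.1) = 3.713
  sum: 0.5249 + 3.713 → r_corr = 4.238 μm/a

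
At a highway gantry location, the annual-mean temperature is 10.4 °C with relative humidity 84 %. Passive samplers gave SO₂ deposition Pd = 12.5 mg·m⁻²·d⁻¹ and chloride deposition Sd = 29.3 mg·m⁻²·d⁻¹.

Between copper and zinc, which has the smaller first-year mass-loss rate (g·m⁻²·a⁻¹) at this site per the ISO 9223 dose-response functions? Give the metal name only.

copper: T>10 °C ⇒ hinge -0.080·(10.4−10) = -0.0320
  sulphur-dioxide contribution → 1.406 μm/a
  chloride contribution → 0.8738 μm/a
  ⇒ r_corr(copper) = 2.28 μm/a
  mass loss = 2.28 μm/a × 8.96 g/cm³ = 20.43 g·m⁻²·a⁻¹
zinc: f(T) = -0.071·(T−10) [T>10 °C] = -0.0284
  sulphur-dioxide contribution → 1.816 μm/a
  chloride contribution → 0.5687 μm/a
  total first-year rate 2.384 μm/a
  mass loss = 2.384 μm/a × 7.14 g/cm³ = 17.02 g·m⁻²·a⁻¹
Ordering by g·m⁻²·a⁻¹: copper (20.4) > zinc (17)

zinc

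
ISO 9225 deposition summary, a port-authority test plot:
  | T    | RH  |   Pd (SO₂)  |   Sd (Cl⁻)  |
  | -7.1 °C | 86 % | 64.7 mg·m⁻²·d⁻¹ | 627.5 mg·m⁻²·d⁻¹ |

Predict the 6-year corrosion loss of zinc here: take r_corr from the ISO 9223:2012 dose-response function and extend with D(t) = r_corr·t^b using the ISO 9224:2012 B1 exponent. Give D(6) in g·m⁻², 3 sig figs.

D(6) = 90.5 g·m⁻²

zinc: temperature factor f = +0.038·(-17.1) = -0.6498
  SO₂ term: 0.0129·64.7^0.44·exp(0.046·86-0.6498) = 2.204
  Sd branch = 0.0175·Sd^0.57·e^(0.008·RH+0.085·T) = 0.7488 μm/a
  sum: 2.204 + 0.7488 → r_corr = 2.953 μm/a
Power-law: D(6) = r_corr · 6^0.813
  D(6) = 2.953 × 6^0.813 = 2.953 × 4.292 = 12.67 μm
  Mass loss = 12.67 μm × 7.14 g/cm³ = 90.49 g·m⁻²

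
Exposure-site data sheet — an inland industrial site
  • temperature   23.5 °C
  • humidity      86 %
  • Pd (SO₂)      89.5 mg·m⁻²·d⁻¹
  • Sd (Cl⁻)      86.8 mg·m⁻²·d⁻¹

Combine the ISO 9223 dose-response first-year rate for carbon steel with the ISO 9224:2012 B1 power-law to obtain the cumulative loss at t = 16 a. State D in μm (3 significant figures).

D(16) = 513 μm

carbon steel: temperature factor f = -0.054·(13.5) = -0.7290
  sulphur-dioxide contribution → 49.35 μm/a
  chloride contribution → 71 μm/a
  total first-year rate 120.4 μm/a
Long-term exponent b (ISO 9224 Table 2, B1) = 0.523
  D(16) = 120.4 × 16^0.523 = 120.4 × 4.263 = 513.1 μm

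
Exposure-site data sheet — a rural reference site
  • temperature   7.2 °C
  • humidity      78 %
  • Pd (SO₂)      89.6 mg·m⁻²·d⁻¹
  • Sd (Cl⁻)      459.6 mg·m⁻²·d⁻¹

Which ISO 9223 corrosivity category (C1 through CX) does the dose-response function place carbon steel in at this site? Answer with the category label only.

carbon steel: f(T) = +0.150·(T−10) [T≤10 °C] = -0.4200
  sulphur-dioxide contribution → 57.32 μm/a
  chloride contribution → 79.84 μm/a
  total first-year rate 137.2 μm/a
ISO 9223 Table 2 (carbon steel): 80 < 137 ≤ 200 μm/a ⇒ C5

C5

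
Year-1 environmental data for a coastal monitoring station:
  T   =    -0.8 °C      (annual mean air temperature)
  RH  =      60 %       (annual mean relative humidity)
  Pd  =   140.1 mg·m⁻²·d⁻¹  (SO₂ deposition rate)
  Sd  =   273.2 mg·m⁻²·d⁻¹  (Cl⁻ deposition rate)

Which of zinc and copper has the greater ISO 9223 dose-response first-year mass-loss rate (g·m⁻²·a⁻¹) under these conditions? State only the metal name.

zinc: T≤10 °C ⇒ hinge +0.038·(-0.8−10) = -0.4104
  sulphur-dioxide contribution → 1.19 μm/a
  chloride contribution → 0.6468 μm/a
  ⇒ r_corr(zinc) = 1.836 μm/a
  mass loss = 1.836 μm/a × 7.14 g/cm³ = 13.11 g·m⁻²·a⁻¹
copper: T≤10 °C ⇒ hinge +0.126·(-0.8−10) = -1.3608
  sulphur-dioxide contribution → 0.1693 μm/a
  chloride contribution → 0.3887 μm/a
  ⇒ r_corr(copper) = 0.5581 μm/a
  mass loss = 0.5581 μm/a × 8.96 g/cm³ = 5 g·m⁻²·a⁻¹
Ordering by g·m⁻²·a⁻¹: zinc (13.1) > copper (5)

zinc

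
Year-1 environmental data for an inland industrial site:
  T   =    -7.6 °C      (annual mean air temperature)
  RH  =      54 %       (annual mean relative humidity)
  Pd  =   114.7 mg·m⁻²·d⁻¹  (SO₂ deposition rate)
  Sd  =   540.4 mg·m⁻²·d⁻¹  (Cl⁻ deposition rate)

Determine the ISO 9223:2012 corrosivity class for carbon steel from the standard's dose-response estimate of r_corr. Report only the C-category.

carbon steel: f(T) = +0.150·(T−10) [T≤10 °C] = -2.6400
  sulphur-dioxide contribution → 4.38 μm/a
  chloride contribution → 22.12 μm/a
  ⇒ r_corr(carbon steel) = 26.5 μm/a
ISO 9223 Table 2 (carbon steel): 25 < 26.5 ≤ 50 μm/a ⇒ C3

C3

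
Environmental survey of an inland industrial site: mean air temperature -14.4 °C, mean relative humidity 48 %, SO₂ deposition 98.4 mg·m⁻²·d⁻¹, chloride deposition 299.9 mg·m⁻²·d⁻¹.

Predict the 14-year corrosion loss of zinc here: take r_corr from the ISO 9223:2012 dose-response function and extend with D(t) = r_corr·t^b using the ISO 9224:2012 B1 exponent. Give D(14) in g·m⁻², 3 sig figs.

D(14) = 33.2 g·m⁻²

zinc: f(T) = +0.038·(T−10) [T≤10 °C] = -0.9272
  Pd branch = 0.0129·Pd^0.44·e^(0.046·RH+f) = 0.3497 μm/a
  Cl⁻ term: 0.0175·299.9^0.57·exp(0.008·48+0.085·-14.4) = 0.195
  r_corr = 0.3497 + 0.195 = 0.5448 μm/a
Power-law: D(14) = r_corr · 14^0.813
  D(14) = 0.5448 × 14^0.813 = 0.5448 × 8.547 = 4.656 μm
  Mass loss = 4.656 μm × 7.14 g/cm³ = 33.24 g·m⁻²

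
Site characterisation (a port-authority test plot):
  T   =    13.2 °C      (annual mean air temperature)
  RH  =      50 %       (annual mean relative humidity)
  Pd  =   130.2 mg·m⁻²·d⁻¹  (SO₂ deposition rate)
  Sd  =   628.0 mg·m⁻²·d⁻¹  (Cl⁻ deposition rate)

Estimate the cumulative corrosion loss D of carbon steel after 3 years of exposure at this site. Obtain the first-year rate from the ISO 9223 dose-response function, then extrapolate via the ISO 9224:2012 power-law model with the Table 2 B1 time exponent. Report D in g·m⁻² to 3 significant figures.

carbon steel: f(T) = -0.054·(T−10) [T>10 °C] = -0.1728
  sulphur-dioxide contribution → 50.91 μm/a
  chloride contribution → 48.89 μm/a
  total first-year rate 99.8 μm/a
Long-term exponent b (ISO 9224 Table 2, B1) = 0.523
  D(3) = 99.8 × 3^0.523 = 99.8 × 1.776 = 177.3 μm
  Mass loss = 177.3 μm × 7.85 g/cm³ = 1392 g·m⁻²

D(3) = 1.39e+03 g·m⁻²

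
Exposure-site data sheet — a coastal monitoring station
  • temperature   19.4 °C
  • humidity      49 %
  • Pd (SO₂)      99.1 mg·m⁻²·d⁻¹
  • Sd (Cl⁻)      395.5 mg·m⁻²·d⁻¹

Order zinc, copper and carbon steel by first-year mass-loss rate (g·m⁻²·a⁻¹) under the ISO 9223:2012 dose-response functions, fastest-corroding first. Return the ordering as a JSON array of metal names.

zinc: T>10 °C ⇒ hinge -0.071·(19.4−10) = -0.6674
  sulphur-dioxide contribution → 0.4763 μm/a
  chloride contribution → 4.072 μm/a
  total first-year rate 4.548 μm/a
  mass loss = 4.548 μm/a × 7.14 g/cm³ = 32.48 g·m⁻²·a⁻¹
copper: f(T) = -0.080·(T−10) [T>10 °C] = -0.7520
  sulphur-dioxide contribution → 0.1487 μm/a
  chloride contribution → 0.7778 μm/a
  ⇒ r_corr(copper) = 0.9265 μm/a
  mass loss = 0.9265 μm/a × 8.96 g/cm³ = 8.301 g·m⁻²·a⁻¹
carbon steel: temperature factor f = -0.054·(9.4) = -0.5076
  sulphur-dioxide contribution → 30.98 μm/a
  chloride contribution → 45.51 μm/a
  total first-year rate 76.49 μm/a
  mass loss = 76.49 μm/a × 7.85 g/cm³ = 600.4 g·m⁻²·a⁻¹
Ordering by g·m⁻²·a⁻¹: carbon steel (600) > zinc (32.5) > copper (8.3)

["carbon steel", "zinc", "copper"]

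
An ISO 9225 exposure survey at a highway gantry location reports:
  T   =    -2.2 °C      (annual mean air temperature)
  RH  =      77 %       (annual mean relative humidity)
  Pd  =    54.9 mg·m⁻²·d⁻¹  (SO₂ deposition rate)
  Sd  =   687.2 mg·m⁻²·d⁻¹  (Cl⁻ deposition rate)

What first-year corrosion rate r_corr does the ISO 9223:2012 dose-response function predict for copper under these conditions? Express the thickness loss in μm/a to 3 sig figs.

copper: f(T) = +0.126·(T−10) [T≤10 °C] = -1.5372
  sulphur-dioxide contribution → 0.3034 μm/a
  chloride contribution → 0.8586 μm/a
  total first-year rate 1.162 μm/a

r_corr = 1.16 μm/a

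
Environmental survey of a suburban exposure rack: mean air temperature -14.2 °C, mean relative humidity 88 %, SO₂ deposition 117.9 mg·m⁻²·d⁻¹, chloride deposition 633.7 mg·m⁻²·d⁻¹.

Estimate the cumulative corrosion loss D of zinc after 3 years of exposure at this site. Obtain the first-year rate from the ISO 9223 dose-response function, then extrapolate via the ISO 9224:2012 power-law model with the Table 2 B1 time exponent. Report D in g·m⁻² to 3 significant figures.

D(3) = 49.2 g·m⁻²

zinc: T≤10 °C ⇒ hinge +0.038·(-14.2−10) = -0.9196
  Pd branch = 0.0129·Pd^0.44·e^(0.046·RH+f) = 2.403 μm/a
  Cl⁻ term: 0.0175·633.7^0.57·exp(0.008·88+0.085·-14.2) = 0.4185
  r_corr = 2.403 + 0.4185 = 2.821 μm/a
Long-term exponent b (ISO 9224 Table 2, B1) = 0.813
  D(3) = 2.821 × 3^0.813 = 2.821 × 2.443 = 6.892 μm
  Mass loss = 6.892 μm × 7.14 g/cm³ = 49.21 g·m⁻²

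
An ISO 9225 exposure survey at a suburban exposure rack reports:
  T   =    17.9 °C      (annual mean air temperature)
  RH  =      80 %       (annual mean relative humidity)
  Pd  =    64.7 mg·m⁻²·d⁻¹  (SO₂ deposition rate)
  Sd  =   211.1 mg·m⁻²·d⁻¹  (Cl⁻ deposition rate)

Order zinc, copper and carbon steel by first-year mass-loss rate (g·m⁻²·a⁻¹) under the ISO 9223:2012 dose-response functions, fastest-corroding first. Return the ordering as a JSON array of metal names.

["carbon steel", "zinc", "copper"]

zinc: T>10 °C ⇒ hinge -0.071·(17.9−10) = -0.5609
  SO₂ term: 0.0129·64.7^0.44·exp(0.046·80-0.5609) = 1.828
  Cl⁻ term: 0.0175·211.1^0.57·exp(0.008·80+0.085·17.9) = 3.212
  sum: 1.828 + 3.212 → r_corr = 5.04 μm/a
  mass loss = 5.04 μm/a × 7.14 g/cm³ = 35.98 g·m⁻²·a⁻¹
copper: T>10 °C ⇒ hinge -0.080·(17.9−10) = -0.6320
  Pd branch = 0.0053·Pd^0.26·e^(0.059·RH+f) = 0.9343 μm/a
  Cl⁻ term: 0.01025·211.1^0.27·exp(0.036·80+0.049·17.9) = 1.862
  r_corr = 0.9343 + 1.862 = 2.797 μm/a
  mass loss = 2.797 μm/a × 8.96 g/cm³ = 25.06 g·m⁻²·a⁻¹
carbon steel: T>10 °C ⇒ hinge -0.054·(17.9−10) = -0.4266
  SO₂ term: 1.77·64.7^0.52·exp(0.02·80-0.4266) = 50.03
  Sd branch = 0.102·Sd^0.62·e^(0.033·RH+0.04·T) = 80.77 μm/a
  r_corr = 50.03 + 80.77 = 130.8 μm/a
  mass loss = 130.8 μm/a × 7.85 g/cm³ = 1027 g·m⁻²·a⁻¹
Ordering by g·m⁻²·a⁻¹: carbon steel (1030) > zinc (36) > copper (25.1)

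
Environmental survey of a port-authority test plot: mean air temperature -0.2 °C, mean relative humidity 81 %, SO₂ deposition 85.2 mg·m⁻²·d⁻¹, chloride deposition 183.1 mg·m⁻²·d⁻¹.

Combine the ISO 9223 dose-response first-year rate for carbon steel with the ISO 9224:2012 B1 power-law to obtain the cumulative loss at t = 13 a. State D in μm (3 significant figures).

carbon steel: T≤10 °C ⇒ hinge +0.150·(-0.2−10) = -1.5300
  SO₂ term: 1.77·85.2^0.52·exp(0.02·81-1.5300) = 19.54
  Sd branch = 0.102·Sd^0.62·e^(0.033·RH+0.04·T) = 37.06 μm/a
  sum: 19.54 + 37.06 → r_corr = 56.59 μm/a
Power-law: D(13) = r_corr · 13^0.523
  D(13) = 56.59 × 13^0.523 = 56.59 × 3.825 = 216.5 μm

D(13) = 216 μm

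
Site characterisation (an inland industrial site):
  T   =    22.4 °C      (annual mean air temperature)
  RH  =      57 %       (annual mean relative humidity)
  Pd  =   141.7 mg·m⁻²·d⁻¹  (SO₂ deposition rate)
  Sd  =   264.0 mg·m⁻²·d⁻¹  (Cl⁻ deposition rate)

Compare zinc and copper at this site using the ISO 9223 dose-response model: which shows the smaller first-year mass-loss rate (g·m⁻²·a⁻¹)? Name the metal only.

copper

zinc: T>10 °C ⇒ hinge -0.071·(22.4−10) = -0.8804
  SO₂ term: 0.0129·141.7^0.44·exp(0.046·57-0.8804) = 0.651
  Sd branch = 0.0175·Sd^0.57·e^(0.008·RH+0.085·T) = 4.449 μm/a
  r_corr = 0.651 + 4.449 = 5.1 μm/a
  mass loss = 5.1 μm/a × 7.14 g/cm³ = 36.42 g·m⁻²·a⁻¹
copper: temperature factor f = -0.080·(12.4) = -0.9920
  Pd branch = 0.0053·Pd^0.26·e^(0.059·RH+f) = 0.2058 μm/a
  Cl⁻ term: 0.01025·264.0^0.27·exp(0.036·57+0.049·22.4) = 1.077
  r_corr = 0.2058 + 1.077 = 1.283 μm/a
  mass loss = 1.283 μm/a × 8.96 g/cm³ = 11.5 g·m⁻²·a⁻¹
Ordering by g·m⁻²·a⁻¹: zinc (36.4) > copper (11.5)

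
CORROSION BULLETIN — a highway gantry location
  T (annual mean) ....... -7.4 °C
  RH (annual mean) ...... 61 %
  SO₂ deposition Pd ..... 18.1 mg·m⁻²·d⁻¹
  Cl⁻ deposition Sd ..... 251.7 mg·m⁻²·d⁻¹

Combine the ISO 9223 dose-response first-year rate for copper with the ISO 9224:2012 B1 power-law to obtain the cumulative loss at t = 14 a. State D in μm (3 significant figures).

D(14) = 1.93 μm

copper: f(T) = +0.126·(T−10) [T≤10 °C] = -2.1924
  sulphur-dioxide contribution → 0.04594 μm/a
  chloride contribution → 0.2852 μm/a
  ⇒ r_corr(copper) = 0.3312 μm/a
ISO 9224: D(t) = r_corr · t^b with b = 0.667 (copper, B1)
  D(14) = 0.3312 × 14^0.667 = 0.3312 × 5.814 = 1.925 μm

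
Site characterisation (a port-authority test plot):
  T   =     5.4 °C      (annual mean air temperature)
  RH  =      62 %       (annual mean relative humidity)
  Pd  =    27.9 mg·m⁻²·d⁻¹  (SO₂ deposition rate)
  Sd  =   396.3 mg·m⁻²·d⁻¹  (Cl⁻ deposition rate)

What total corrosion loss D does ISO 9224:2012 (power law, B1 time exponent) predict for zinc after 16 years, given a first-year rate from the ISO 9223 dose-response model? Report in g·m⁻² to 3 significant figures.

D(16) = 149 g·m⁻²

zinc: T≤10 °C ⇒ hinge +0.038·(5.4−10) = -0.1748
  Pd branch = 0.0129·Pd^0.44·e^(0.046·RH+f) = 0.8116 μm/a
  Sd branch = 0.0175·Sd^0.57·e^(0.008·RH+0.085·T) = 1.376 μm/a
  r_corr = 0.8116 + 1.376 = 2.188 μm/a
Long-term exponent b (ISO 9224 Table 2, B1) = 0.813
  D(16) = 2.188 × 16^0.813 = 2.188 × 9.527 = 20.84 μm
  Mass loss = 20.84 μm × 7.14 g/cm³ = 148.8 g·m⁻²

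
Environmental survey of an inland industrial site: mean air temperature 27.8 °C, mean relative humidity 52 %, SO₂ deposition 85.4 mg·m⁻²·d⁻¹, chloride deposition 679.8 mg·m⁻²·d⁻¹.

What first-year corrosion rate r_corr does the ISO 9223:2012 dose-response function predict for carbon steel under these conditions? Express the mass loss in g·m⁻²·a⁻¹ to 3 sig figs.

r_corr = 924 g·m⁻²·a⁻¹

carbon steel: f(T) = -0.054·(T−10) [T>10 °C] = -0.9612
  Pd branch = 1.77·Pd^0.52·e^(0.02·RH+f) = 19.34 μm/a
  Sd branch = 0.102·Sd^0.62·e^(0.033·RH+0.04·T) = 98.37 μm/a
  r_corr = 19.34 + 98.37 = 117.7 μm/a
Convert to mass loss: 117.7 μm/a × 7.85 g/cm³ = 924.1 g·m⁻²·a⁻¹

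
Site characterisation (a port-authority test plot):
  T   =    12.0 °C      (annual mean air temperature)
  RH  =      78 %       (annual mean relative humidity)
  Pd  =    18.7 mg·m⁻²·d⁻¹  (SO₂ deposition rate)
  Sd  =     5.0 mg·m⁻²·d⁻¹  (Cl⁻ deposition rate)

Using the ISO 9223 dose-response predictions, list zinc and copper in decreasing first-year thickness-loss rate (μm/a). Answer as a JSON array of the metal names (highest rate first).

["zinc", "copper"]

zinc: temperature factor f = -0.071·(2.0) = -0.1420
  sulphur-dioxide contribution → 1.468 μm/a
  chloride contribution → 0.2267 μm/a
  total first-year rate 1.695 μm/a
copper: T>10 °C ⇒ hinge -0.080·(12.0−10) = -0.1600
  sulphur-dioxide contribution → 0.964 μm/a
  chloride contribution → 0.4724 μm/a
  total first-year rate 1.436 μm/a
Ordering by μm/a: zinc (1.69) > copper (1.44)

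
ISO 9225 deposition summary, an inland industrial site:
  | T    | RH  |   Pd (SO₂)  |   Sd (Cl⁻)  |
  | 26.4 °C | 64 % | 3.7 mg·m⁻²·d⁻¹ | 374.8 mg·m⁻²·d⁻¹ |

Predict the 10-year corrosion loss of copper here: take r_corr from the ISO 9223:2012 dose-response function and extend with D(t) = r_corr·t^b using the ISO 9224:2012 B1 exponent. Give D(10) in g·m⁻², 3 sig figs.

D(10) = 80.8 g·m⁻²

copper: temperature factor f = -0.080·(16.4) = -1.3120
  Pd branch = 0.0053·Pd^0.26·e^(0.059·RH+f) = 0.08752 μm/a
  Cl⁻ term: 0.01025·374.8^0.27·exp(0.036·64+0.049·26.4) = 1.854
  r_corr = 0.08752 + 1.854 = 1.941 μm/a
Power-law: D(10) = r_corr · 10^0.667
  D(10) = 1.941 × 10^0.667 = 1.941 × 4.645 = 9.018 μm
  Mass loss = 9.018 μm × 8.96 g/cm³ = 80.8 g·m⁻²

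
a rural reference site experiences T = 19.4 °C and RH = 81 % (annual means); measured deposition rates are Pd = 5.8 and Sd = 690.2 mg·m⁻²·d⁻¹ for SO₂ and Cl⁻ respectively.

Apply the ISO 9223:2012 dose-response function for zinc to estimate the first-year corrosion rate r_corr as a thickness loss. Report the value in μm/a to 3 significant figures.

r_corr = 7.82 μm/a

zinc: temperature factor f = -0.071·(9.4) = -0.6674
  sulphur-dioxide contribution → 0.5954 μm/a
  chloride contribution → 7.225 μm/a
  total first-year rate 7.82 μm/a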